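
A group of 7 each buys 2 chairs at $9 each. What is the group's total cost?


Cost per person:
2 x $9 = $18
Group total:
7 x $18 = $126

$126


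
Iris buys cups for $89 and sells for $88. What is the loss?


Selling price = $88
Cost price = $89
Loss = cost price - selling price:
Loss = $89 - $88 = $1

$1


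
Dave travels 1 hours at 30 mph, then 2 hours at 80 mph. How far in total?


Leg 1 distance:
30 x 1 = 30 miles
Leg 2 distance:
80 x 2 = 160 miles
Total distance:
30 + 160 = 190 miles

190 miles


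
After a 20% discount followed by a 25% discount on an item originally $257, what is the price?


First discount:
20% of $257 = $51.40
Price after first discount:
$257 - $51.40 = $205.60
Second discount:
25% of $205.60 = $51.40
Final price:
$205.60 - $51.40 = $154.20

$154.20


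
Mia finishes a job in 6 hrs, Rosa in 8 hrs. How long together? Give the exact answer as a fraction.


Mia's rate: 1/6 of the job per hour
Rosa's rate: 1/8 of the job per hour
Combined rate: 1/6 + 1/8 = 7/24 per hour
Time = 1 / (7/24) = 24/7 hours (≈ 3.43 hours)

24/7 hours


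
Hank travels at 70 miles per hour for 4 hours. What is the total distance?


Use the formula: distance = speed x time
Speed = 70 mph, Time = 4 hours
70 x 4 = 280 miles

280 miles


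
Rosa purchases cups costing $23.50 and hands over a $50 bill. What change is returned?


Start with the amount paid:
$50
Subtract the price:
$50 - $23.50 = $26.50

$26.50


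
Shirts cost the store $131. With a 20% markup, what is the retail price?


Calculate the markup amount:
20% of $131 = $26.20
Add to cost:
$131 + $26.20 = $157.20

$157.20


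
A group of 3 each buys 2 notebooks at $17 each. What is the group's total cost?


Cost per person:
2 x $17 = $34
Group total:
3 x $34 = $102

$102


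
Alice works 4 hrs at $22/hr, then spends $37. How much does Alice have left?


Calculate earnings:
4 x $22 = $88
Subtract spending:
$88 - $37 = $51

$51


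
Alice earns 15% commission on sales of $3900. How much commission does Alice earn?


Convert rate to decimal:
15% = 0.15
Multiply by sales:
$3900 x 0.15 = $585

$585


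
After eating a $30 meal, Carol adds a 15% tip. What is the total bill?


Calculate the tip:
15% of $30 = $4.50
Add tip to meal cost:
$30 + $4.50 = $34.50

$34.50


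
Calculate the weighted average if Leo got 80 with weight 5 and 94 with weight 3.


Weighted sum:
5 x 80 + 3 x 94 = 682
Total weight:
5 + 3 = 8
Weighted average:
682 / 8 = 85.25

85.25


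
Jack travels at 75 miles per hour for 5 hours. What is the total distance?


Use the formula: distance = speed x time
Speed = 75 mph, Time = 5 hours
75 x 5 = 375 miles

375 miles


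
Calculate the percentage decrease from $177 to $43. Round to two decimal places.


Find the absolute change:
|43 - 177| = 134
Divide by original and multiply by 100:
134 / 177 x 100 = 75.7062...% ≈ 75.71%

75.71%


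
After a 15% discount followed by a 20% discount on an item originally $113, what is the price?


First discount:
15% of $113 = $16.95
Price after first discount:
$113 - $16.95 = $96.05
Second discount:
20% of $96.05 = $19.21
Final price:
$96.05 - $19.21 = $76.84

$76.84


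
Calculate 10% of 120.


Convert percentage to decimal:
10% = 0.1
Multiply:
120 x 0.1 = 12

12


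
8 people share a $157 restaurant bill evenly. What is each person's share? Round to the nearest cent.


Total bill: $157
Number of people: 8
Each pays: $157 / 8 = $19.625 ≈ $19.63

$19.63


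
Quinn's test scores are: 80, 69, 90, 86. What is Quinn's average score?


Add the scores:
80 + 69 + 90 + 86 = 325
Divide by the number of tests:
325 / 4 = 81.25

81.25


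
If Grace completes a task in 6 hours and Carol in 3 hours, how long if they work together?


Grace's rate: 1/6 of the job per hour
Carol's rate: 1/3 of the job per hour
Combined rate: 1/6 + 1/3 = 1/2 per hour
Time = 1 / (1/2) = 2 hours

2 hours


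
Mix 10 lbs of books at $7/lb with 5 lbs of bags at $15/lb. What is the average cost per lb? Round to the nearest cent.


Cost of books:
10 x $7 = $70
Cost of bags:
5 x $15 = $75
Total cost: $70 + $75 = $145
Total weight: 15 lbs
Average: $145 / 15 = $9.6666... ≈ $9.67/lb

$9.67/lb


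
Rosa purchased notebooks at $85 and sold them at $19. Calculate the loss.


Selling price = $19
Cost price = $85
Loss = cost price - selling price:
Loss = $85 - $19 = $66

$66


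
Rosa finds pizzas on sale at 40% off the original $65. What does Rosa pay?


Calculate the discount amount:
40% of $65 = $26
Subtract from original:
$65 - $26 = $39

$39


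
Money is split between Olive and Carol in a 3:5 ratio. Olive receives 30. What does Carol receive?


Find the multiplier:
30 / 3 = 10
Apply to Carol's share:
5 x 10 = 50

50


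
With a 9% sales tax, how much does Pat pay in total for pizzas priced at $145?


Calculate the tax:
9% of $145 = $13.05
Add tax to price:
$145 + $13.05 = $158.05

$158.05


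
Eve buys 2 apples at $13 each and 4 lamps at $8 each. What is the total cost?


Cost of apples:
2 x $13 = $26
Cost of lamps:
4 x $8 = $32
Add both:
$26 + $32 = $58

$58


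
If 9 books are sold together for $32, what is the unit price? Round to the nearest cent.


Total cost: $32
Number of items: 9
Unit price: $32 / 9 = $3.5555... ≈ $3.56

$3.56


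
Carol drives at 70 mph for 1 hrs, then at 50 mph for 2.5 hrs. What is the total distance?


Leg 1 distance:
70 x 1 = 70 miles
Leg 2 distance:
50 x 2.5 = 125 miles
Total distance:
70 + 125 = 195 miles

195 miles


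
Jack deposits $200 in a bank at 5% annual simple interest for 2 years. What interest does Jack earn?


Use the formula I = P x R x T / 100
P x R x T = 200 x 5 x 2 = 2000
I = 2000 / 100 = $20

$20


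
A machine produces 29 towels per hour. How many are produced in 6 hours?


Production rate: 29 towels per hour
Time: 6 hours
Total: 29 x 6 = 174 towels

174 towels


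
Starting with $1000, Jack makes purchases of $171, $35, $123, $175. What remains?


Add up expenses:
$171 + $35 + $123 + $175 = $504
Subtract from budget:
$1000 - $504 = $496

$496


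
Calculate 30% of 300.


Convert percentage to decimal:
30% = 0.3
Multiply:
300 x 0.3 = 90

90


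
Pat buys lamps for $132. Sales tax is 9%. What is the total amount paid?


Calculate the tax:
9% of $132 = $11.88
Add tax to price:
$132 + $11.88 = $143.88

$143.88


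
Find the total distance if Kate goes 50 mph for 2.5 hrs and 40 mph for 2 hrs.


Leg 1 distance:
50 x 2.5 = 125 miles
Leg 2 distance:
40 x 2 = 80 miles
Total distance:
125 + 80 = 205 miles

205 miles


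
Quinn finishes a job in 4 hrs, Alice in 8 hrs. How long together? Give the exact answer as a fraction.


Quinn's rate: 1/4 of the job per hour
Alice's rate: 1/8 of the job per hour
Combined rate: 1/4 + 1/8 = 3/8 per hour
Time = 1 / (3/8) = 8/3 hours (≈ 2.67 hours)

8/3 hours


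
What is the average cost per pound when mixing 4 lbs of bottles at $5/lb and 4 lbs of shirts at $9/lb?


Cost of bottles:
4 x $5 = $20
Cost of shirts:
4 x $9 = $36
Total cost: $20 + $36 = $56
Total weight: 8 lbs
Average: $56 / 8 = $7/lb

$7/lb


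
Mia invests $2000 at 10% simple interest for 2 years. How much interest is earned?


Use the formula I = P x R x T / 100
P x R x T = 2000 x 10 x 2 = 40000
I = 40000 / 100 = $400

$400


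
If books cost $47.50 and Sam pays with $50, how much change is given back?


Start with the amount paid:
$50
Subtract the price:
$50 - $47.50 = $2.50

$2.50


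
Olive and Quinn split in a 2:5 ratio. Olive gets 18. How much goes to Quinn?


Find the multiplier:
18 / 2 = 9
Apply to Quinn's share:
5 x 9 = 45

45


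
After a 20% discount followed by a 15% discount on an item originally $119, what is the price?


First discount:
20% of $119 = $23.80
Price after first discount:
$119 - $23.80 = $95.20
Second discount:
15% of $95.20 = $14.28
Final price:
$95.20 - $14.28 = $80.92

$80.92


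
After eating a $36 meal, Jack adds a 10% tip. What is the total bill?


Calculate the tip:
10% of $36 = $3.60
Add tip to meal cost:
$36 + $3.60 = $39.60

$39.60


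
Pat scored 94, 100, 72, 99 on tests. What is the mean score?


Add the scores:
94 + 100 + 72 + 99 = 365
Divide by the number of tests:
365 / 4 = 91.25

91.25


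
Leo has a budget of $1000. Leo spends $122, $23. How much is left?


Add up expenses:
$122 + $23 = $145
Subtract from budget:
$1000 - $145 = $855

$855


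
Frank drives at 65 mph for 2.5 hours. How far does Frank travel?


Use the formula: distance = speed x time
Speed = 65 mph, Time = 2.5 hours
65 x 2.5 = 162.5 miles

162.5 miles


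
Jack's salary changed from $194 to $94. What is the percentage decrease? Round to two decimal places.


Find the absolute change:
|94 - 194| = 100
Divide by original and multiply by 100:
100 / 194 x 100 = 51.5463...% ≈ 51.55%

51.55%


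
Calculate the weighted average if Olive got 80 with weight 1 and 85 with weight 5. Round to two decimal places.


Weighted sum:
1 x 80 + 5 x 85 = 505
Total weight:
1 + 5 = 6
Weighted average:
505 / 6 = 84.1666... ≈ 84.17

84.17


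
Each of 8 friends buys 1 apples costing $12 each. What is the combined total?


Cost per person:
1 x $12 = $12
Group total:
8 x $12 = $96

$96


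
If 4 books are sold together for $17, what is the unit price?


Total cost: $17
Number of items: 4
Unit price: $17 / 4 = $4.25

$4.25


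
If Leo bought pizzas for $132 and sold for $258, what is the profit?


Selling price = $258
Cost price = $132
Profit = selling price - cost price:
Profit = $258 - $132 = $126

$126


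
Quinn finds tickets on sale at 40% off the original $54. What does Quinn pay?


Calculate the discount amount:
40% of $54 = $21.60
Subtract from original:
$54 - $21.60 = $32.40

$32.40


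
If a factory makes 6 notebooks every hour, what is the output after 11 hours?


Production rate: 6 notebooks per hour
Time: 11 hours
Total: 6 x 11 = 66 notebooks

66 notebooks


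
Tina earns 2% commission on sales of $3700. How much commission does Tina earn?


Convert rate to decimal:
2% = 0.02
Multiply by sales:
$3700 x 0.02 = $74

$74


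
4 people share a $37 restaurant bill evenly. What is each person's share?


Total bill: $37
Number of people: 4
Each pays: $37 / 4 = $9.25

$9.25


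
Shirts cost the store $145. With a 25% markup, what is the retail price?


Calculate the markup amount:
25% of $145 = $36.25
Add to cost:
$145 + $36.25 = $181.25

$181.25


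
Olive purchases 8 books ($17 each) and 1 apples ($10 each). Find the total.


Cost of books:
8 x $17 = $136
Cost of apples:
1 x $10 = $10
Add both:
$136 + $10 = $146

$146


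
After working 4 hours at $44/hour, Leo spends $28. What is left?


Calculate earnings:
4 x $44 = $176
Subtract spending:
$176 - $28 = $148

$148


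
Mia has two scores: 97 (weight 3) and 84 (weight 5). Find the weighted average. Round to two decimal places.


Weighted sum:
3 x 97 + 5 x 84 = 711
Total weight:
3 + 5 = 8
Weighted average:
711 / 8 = 88.875 ≈ 88.88

88.88


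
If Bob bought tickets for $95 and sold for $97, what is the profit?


Selling price = $97
Cost price = $95
Profit = selling price - cost price:
Profit = $97 - $95 = $2

$2


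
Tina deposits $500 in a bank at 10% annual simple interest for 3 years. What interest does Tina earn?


Use the formula I = P x R x T / 100
P x R x T = 500 x 10 x 3 = 15000
I = 15000 / 100 = $150

$150


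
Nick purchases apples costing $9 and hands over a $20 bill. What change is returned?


Start with the amount paid:
$20
Subtract the price:
$20 - $9 = $11

$11


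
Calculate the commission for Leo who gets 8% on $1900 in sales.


Convert rate to decimal:
8% = 0.08
Multiply by sales:
$1900 x 0.08 = $152

$152


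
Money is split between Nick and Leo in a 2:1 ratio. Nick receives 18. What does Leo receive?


Find the multiplier:
18 / 2 = 9
Apply to Leo's share:
1 x 9 = 9

9


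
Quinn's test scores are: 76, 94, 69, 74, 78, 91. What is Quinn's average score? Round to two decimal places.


Add the scores:
76 + 94 + 69 + 74 + 78 + 91 = 482
Divide by the number of tests:
482 / 6 = 80.3333... ≈ 80.33

80.33


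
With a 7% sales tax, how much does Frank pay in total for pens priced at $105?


Calculate the tax:
7% of $105 = $7.35
Add tax to price:
$105 + $7.35 = $112.35

$112.35


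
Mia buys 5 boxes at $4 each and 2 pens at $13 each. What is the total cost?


Cost of boxes:
5 x $4 = $20
Cost of pens:
2 x $13 = $26
Add both:
$20 + $26 = $46

$46


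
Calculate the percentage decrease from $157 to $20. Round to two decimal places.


Find the absolute change:
|20 - 157| = 137
Divide by original and multiply by 100:
137 / 157 x 100 = 87.2611...% ≈ 87.26%

87.26%


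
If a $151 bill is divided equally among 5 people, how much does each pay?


Total bill: $151
Number of people: 5
Each pays: $151 / 5 = $30.20

$30.20


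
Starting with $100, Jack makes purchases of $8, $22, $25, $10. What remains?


Add up expenses:
$8 + $22 + $25 + $10 = $65
Subtract from budget:
$100 - $65 = $35

$35


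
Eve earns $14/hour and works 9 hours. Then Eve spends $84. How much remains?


Calculate earnings:
9 x $14 = $126
Subtract spending:
$126 - $84 = $42

$42


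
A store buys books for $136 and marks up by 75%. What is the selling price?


Calculate the markup amount:
75% of $136 = $102
Add to cost:
$136 + $102 = $238

$238


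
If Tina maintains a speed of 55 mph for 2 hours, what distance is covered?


Use the formula: distance = speed x time
Speed = 55 mph, Time = 2 hours
55 x 2 = 110 miles

110 miles


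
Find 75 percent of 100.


Convert percentage to decimal:
75% = 0.75
Multiply:
100 x 0.75 = 75

75


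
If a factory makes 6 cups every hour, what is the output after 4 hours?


Production rate: 6 cups per hour
Time: 4 hours
Total: 6 x 4 = 24 cups

24 cups


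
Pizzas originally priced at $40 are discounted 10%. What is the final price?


Calculate the discount amount:
10% of $40 = $4
Subtract from original:
$40 - $4 = $36

$36


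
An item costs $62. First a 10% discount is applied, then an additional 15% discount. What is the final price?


First discount:
10% of $62 = $6.20
Price after first discount:
$62 - $6.20 = $55.80
Second discount:
15% of $55.80 = $8.37
Final price:
$55.80 - $8.37 = $47.43

$47.43


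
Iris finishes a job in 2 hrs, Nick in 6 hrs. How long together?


Iris's rate: 1/2 of the job per hour
Nick's rate: 1/6 of the job per hour
Combined rate: 1/2 + 1/6 = 2/3 per hour
Time = 1 / (2/3) = 3/2 = 1.5 hours

1.5 hours


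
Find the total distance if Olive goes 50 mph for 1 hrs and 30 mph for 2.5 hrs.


Leg 1 distance:
50 x 1 = 50 miles
Leg 2 distance:
30 x 2.5 = 75 miles
Total distance:
50 + 75 = 125 miles

125 miles


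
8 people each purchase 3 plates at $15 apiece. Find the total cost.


Cost per person:
3 x $15 = $45
Group total:
8 x $45 = $360

$360


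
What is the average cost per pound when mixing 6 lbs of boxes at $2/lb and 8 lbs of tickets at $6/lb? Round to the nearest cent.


Cost of boxes:
6 x $2 = $12
Cost of tickets:
8 x $6 = $48
Total cost: $12 + $48 = $60
Total weight: 14 lbs
Average: $60 / 14 = $4.2857... ≈ $4.29/lb

$4.29/lb


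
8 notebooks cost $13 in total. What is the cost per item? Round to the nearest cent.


Total cost: $13
Number of items: 8
Unit price: $13 / 8 = $1.625 ≈ $1.63

$1.63


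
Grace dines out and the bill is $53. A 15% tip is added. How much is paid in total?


Calculate the tip:
15% of $53 = $7.95
Add tip to meal cost:
$53 + $7.95 = $60.95

$60.95


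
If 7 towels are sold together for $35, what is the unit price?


Total cost: $35
Number of items: 7
Unit price: $35 / 7 = $5

$5


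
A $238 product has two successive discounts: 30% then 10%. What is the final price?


First discount:
30% of $238 = $71.40
Price after first discount:
$238 - $71.40 = $166.60
Second discount:
10% of $166.60 = $16.66
Final price:
$166.60 - $16.66 = $149.94

$149.94


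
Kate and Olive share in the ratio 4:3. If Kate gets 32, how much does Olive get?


Find the multiplier:
32 / 4 = 8
Apply to Olive's share:
3 x 8 = 24

24


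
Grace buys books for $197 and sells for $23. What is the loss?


Selling price = $23
Cost price = $197
Loss = cost price - selling price:
Loss = $197 - $23 = $174

$174


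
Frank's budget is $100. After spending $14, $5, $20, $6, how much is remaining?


Add up expenses:
$14 + $5 + $20 + $6 = $45
Subtract from budget:
$100 - $45 = $55

$55


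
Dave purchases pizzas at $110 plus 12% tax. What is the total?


Calculate the tax:
12% of $110 = $13.20
Add tax to price:
$110 + $13.20 = $123.20

$123.20


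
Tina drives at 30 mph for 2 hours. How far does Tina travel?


Use the formula: distance = speed x time
Speed = 30 mph, Time = 2 hours
30 x 2 = 60 miles

60 miles


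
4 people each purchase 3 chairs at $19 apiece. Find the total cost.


Cost per person:
3 x $19 = $57
Group total:
4 x $57 = $228

$228


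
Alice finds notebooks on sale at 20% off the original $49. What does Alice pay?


Calculate the discount amount:
20% of $49 = $9.80
Subtract from original:
$49 - $9.80 = $39.20

$39.20


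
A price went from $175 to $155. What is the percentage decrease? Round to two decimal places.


Find the absolute change:
|155 - 175| = 20
Divide by original and multiply by 100:
20 / 175 x 100 = 11.4285...% ≈ 11.43%

11.43%


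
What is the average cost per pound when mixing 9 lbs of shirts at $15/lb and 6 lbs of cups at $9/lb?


Cost of shirts:
9 x $15 = $135
Cost of cups:
6 x $9 = $54
Total cost: $135 + $54 = $189
Total weight: 15 lbs
Average: $189 / 15 = $12.60/lb

$12.60/lb


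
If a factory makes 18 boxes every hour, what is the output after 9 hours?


Production rate: 18 boxes per hour
Time: 9 hours
Total: 18 x 9 = 162 boxes

162 boxes


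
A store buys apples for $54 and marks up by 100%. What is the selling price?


Calculate the markup amount:
100% of $54 = $54
Add to cost:
$54 + $54 = $108

$108


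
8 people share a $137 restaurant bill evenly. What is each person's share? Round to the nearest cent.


Total bill: $137
Number of people: 8
Each pays: $137 / 8 = $17.125 ≈ $17.13

$17.13


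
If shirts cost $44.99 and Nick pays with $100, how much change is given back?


Start with the amount paid:
$100
Subtract the price:
$100 - $44.99 = $55.01

$55.01


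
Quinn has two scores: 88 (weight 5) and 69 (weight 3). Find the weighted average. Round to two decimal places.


Weighted sum:
5 x 88 + 3 x 69 = 647
Total weight:
5 + 3 = 8
Weighted average:
647 / 8 = 80.875 ≈ 80.88

80.88


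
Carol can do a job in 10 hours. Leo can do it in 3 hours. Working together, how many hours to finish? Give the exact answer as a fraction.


Carol's rate: 1/10 of the job per hour
Leo's rate: 1/3 of the job per hour
Combined rate: 1/10 + 1/3 = 13/30 per hour
Time = 1 / (13/30) = 30/13 hours (≈ 2.31 hours)

30/13 hours


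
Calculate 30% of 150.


Convert percentage to decimal:
30% = 0.3
Multiply:
150 x 0.3 = 45

45


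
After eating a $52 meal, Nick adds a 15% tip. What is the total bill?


Calculate the tip:
15% of $52 = $7.80
Add tip to meal cost:
$52 + $7.80 = $59.80

$59.80


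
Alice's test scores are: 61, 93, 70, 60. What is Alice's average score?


Add the scores:
61 + 93 + 70 + 60 = 284
Divide by the number of tests:
284 / 4 = 71

71


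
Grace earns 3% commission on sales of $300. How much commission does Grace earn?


Convert rate to decimal:
3% = 0.03
Multiply by sales:
$300 x 0.03 = $9

$9


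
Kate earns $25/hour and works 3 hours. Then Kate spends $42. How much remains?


Calculate earnings:
3 x $25 = $75
Subtract spending:
$75 - $42 = $33

$33


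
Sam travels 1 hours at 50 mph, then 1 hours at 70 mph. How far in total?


Leg 1 distance:
50 x 1 = 50 miles
Leg 2 distance:
70 x 1 = 70 miles
Total distance:
50 + 70 = 120 miles

120 miles


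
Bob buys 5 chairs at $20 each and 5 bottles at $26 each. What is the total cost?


Cost of chairs:
5 x $20 = $100
Cost of bottles:
5 x $26 = $130
Add both:
$100 + $130 = $230

$230


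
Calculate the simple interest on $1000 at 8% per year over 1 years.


Use the formula I = P x R x T / 100
P x R x T = 1000 x 8 x 1 = 8000
I = 8000 / 100 = $80

$80


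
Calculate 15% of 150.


Convert percentage to decimal:
15% = 0.15
Multiply:
150 x 0.15 = 22.5

22.5


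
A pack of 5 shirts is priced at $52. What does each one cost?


Total cost: $52
Number of items: 5
Unit price: $52 / 5 = $10.40

$10.40


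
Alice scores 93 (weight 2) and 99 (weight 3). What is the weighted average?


Weighted sum:
2 x 93 + 3 x 99 = 483
Total weight:
2 + 3 = 5
Weighted average:
483 / 5 = 96.6

96.6


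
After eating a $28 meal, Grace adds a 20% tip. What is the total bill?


Calculate the tip:
20% of $28 = $5.60
Add tip to meal cost:
$28 + $5.60 = $33.60

$33.60


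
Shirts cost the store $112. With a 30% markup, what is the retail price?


Calculate the markup amount:
30% of $112 = $33.60
Add to cost:
$112 + $33.60 = $145.60

$145.60


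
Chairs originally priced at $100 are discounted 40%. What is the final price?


Calculate the discount amount:
40% of $100 = $40
Subtract from original:
$100 - $40 = $60

$60


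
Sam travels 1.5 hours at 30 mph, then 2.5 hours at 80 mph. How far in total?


Leg 1 distance:
30 x 1.5 = 45 miles
Leg 2 distance:
80 x 2.5 = 200 miles
Total distance:
45 + 200 = 245 miles

245 miles


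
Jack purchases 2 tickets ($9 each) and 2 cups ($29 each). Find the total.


Cost of tickets:
2 x $9 = $18
Cost of cups:
2 x $29 = $58
Add both:
$18 + $58 = $76

$76


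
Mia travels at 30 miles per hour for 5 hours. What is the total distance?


Use the formula: distance = speed x time
Speed = 30 mph, Time = 5 hours
30 x 5 = 150 miles

150 miles


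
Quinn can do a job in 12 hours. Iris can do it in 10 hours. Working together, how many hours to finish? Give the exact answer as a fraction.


Quinn's rate: 1/12 of the job per hour
Iris's rate: 1/10 of the job per hour
Combined rate: 1/12 + 1/10 = 11/60 per hour
Time = 1 / (11/60) = 60/11 hours (≈ 5.45 hours)

60/11 hours


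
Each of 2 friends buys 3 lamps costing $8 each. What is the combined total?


Cost per person:
3 x $8 = $24
Group total:
2 x $24 = $48

$48


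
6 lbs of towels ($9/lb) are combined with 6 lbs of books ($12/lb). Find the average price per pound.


Cost of towels:
6 x $9 = $54
Cost of books:
6 x $12 = $72
Total cost: $54 + $72 = $126
Total weight: 12 lbs
Average: $126 / 12 = $10.50/lb

$10.50/lb


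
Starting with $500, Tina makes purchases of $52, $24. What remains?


Add up expenses:
$52 + $24 = $76
Subtract from budget:
$500 - $76 = $424

$424


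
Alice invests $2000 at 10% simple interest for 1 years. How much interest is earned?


Use the formula I = P x R x T / 100
P x R x T = 2000 x 10 x 1 = 20000
I = 20000 / 100 = $200

$200


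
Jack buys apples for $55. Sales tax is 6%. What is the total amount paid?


Calculate the tax:
6% of $55 = $3.30
Add tax to price:
$55 + $3.30 = $58.30

$58.30


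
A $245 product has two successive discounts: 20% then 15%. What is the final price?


First discount:
20% of $245 = $49
Price after first discount:
$245 - $49 = $196
Second discount:
15% of $196 = $29.40
Final price:
$196 - $29.40 = $166.60

$166.60


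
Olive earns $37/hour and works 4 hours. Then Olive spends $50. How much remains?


Calculate earnings:
4 x $37 = $148
Subtract spending:
$148 - $50 = $98

$98


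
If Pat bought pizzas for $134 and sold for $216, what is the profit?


Selling price = $216
Cost price = $134
Profit = selling price - cost price:
Profit = $216 - $134 = $82

$82


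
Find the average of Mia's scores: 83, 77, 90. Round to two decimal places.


Add the scores:
83 + 77 + 90 = 250
Divide by the number of tests:
250 / 3 = 83.3333... ≈ 83.33

83.33


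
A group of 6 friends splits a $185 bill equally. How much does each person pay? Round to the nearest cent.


Total bill: $185
Number of people: 6
Each pays: $185 / 6 = $30.8333... ≈ $30.83

$30.83


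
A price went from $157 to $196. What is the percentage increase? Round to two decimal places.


Find the absolute change:
|196 - 157| = 39
Divide by original and multiply by 100:
39 / 157 x 100 = 24.8407...% ≈ 24.84%

24.84%


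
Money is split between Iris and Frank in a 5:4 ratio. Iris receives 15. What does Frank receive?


Find the multiplier:
15 / 5 = 3
Apply to Frank's share:
4 x 3 = 12

12


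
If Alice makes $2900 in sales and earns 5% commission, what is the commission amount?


Convert rate to decimal:
5% = 0.05
Multiply by sales:
$2900 x 0.05 = $145

$145


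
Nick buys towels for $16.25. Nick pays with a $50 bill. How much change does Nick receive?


Start with the amount paid:
$50
Subtract the price:
$50 - $16.25 = $33.75

$33.75


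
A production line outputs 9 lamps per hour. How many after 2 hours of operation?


Production rate: 9 lamps per hour
Time: 2 hours
Total: 9 x 2 = 18 lamps

18 lamps


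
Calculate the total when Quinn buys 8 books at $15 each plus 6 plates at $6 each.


Cost of books:
8 x $15 = $120
Cost of plates:
6 x $6 = $36
Add both:
$120 + $36 = $156

$156


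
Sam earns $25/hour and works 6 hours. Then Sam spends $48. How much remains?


Calculate earnings:
6 x $25 = $150
Subtract spending:
$150 - $48 = $102

$102


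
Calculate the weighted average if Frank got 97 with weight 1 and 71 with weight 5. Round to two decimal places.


Weighted sum:
1 x 97 + 5 x 71 = 452
Total weight:
1 + 5 = 6
Weighted average:
452 / 6 = 75.3333... ≈ 75.33

75.33


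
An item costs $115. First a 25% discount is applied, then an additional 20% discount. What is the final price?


First discount:
25% of $115 = $28.75
Price after first discount:
$115 - $28.75 = $86.25
Second discount:
20% of $86.25 = $17.25
Final price:
$86.25 - $17.25 = $69

$69


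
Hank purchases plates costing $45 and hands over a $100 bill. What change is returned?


Start with the amount paid:
$100
Subtract the price:
$100 - $45 = $55

$55


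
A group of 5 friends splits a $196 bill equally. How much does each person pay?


Total bill: $196
Number of people: 5
Each pays: $196 / 5 = $39.20

$39.20


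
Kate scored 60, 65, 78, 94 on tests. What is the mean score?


Add the scores:
60 + 65 + 78 + 94 = 297
Divide by the number of tests:
297 / 4 = 74.25

74.25


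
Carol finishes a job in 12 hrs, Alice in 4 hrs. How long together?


Carol's rate: 1/12 of the job per hour
Alice's rate: 1/4 of the job per hour
Combined rate: 1/12 + 1/4 = 1/3 per hour
Time = 1 / (1/3) = 3 hours

3 hours


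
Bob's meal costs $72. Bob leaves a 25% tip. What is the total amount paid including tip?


Calculate the tip:
25% of $72 = $18
Add tip to meal cost:
$72 + $18 = $90

$90


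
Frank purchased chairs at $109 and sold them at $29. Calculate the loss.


Selling price = $29
Cost price = $109
Loss = cost price - selling price:
Loss = $109 - $29 = $80

$80


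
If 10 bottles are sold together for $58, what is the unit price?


Total cost: $58
Number of items: 10
Unit price: $58 / 10 = $5.80

$5.80


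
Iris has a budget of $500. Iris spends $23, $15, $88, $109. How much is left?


Add up expenses:
$23 + $15 + $88 + $109 = $235
Subtract from budget:
$500 - $235 = $265

$265


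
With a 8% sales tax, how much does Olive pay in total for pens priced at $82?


Calculate the tax:
8% of $82 = $6.56
Add tax to price:
$82 + $6.56 = $88.56

$88.56


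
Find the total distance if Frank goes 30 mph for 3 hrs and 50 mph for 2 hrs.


Leg 1 distance:
30 x 3 = 90 miles
Leg 2 distance:
50 x 2 = 100 miles
Total distance:
90 + 100 = 190 miles

190 miles


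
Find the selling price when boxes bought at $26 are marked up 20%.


Calculate the markup amount:
20% of $26 = $5.20
Add to cost:
$26 + $5.20 = $31.20

$31.20


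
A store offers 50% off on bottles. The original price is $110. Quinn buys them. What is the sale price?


Calculate the discount amount:
50% of $110 = $55
Subtract from original:
$110 - $55 = $55

$55


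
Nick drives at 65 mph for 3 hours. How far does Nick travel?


Use the formula: distance = speed x time
Speed = 65 mph, Time = 3 hours
65 x 3 = 195 miles

195 miles


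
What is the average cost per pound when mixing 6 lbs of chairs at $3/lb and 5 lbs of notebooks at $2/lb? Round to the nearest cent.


Cost of chairs:
6 x $3 = $18
Cost of notebooks:
5 x $2 = $10
Total cost: $18 + $10 = $28
Total weight: 11 lbs
Average: $28 / 11 = $2.5454... ≈ $2.55/lb

$2.55/lb


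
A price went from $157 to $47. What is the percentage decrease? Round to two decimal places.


Find the absolute change:
|47 - 157| = 110
Divide by original and multiply by 100:
110 / 157 x 100 = 70.0636...% ≈ 70.06%

70.06%


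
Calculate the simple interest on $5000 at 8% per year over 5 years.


Use the formula I = P x R x T / 100
P x R x T = 5000 x 8 x 5 = 200000
I = 200000 / 100 = $2000

$2000


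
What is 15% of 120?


Convert percentage to decimal:
15% = 0.15
Multiply:
120 x 0.15 = 18

18


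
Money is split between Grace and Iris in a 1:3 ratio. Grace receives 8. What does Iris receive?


Find the multiplier:
8 / 1 = 8
Apply to Iris's share:
3 x 8 = 24

24


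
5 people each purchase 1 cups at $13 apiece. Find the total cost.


Cost per person:
1 x $13 = $13
Group total:
5 x $13 = $65

$65


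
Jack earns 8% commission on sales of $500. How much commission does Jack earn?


Convert rate to decimal:
8% = 0.08
Multiply by sales:
$500 x 0.08 = $40

$40


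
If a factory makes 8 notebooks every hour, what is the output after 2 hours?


Production rate: 8 notebooks per hour
Time: 2 hours
Total: 8 x 2 = 16 notebooks

16 notebooks


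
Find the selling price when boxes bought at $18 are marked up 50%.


Calculate the markup amount:
50% of $18 = $9
Add to cost:
$18 + $9 = $27

$27


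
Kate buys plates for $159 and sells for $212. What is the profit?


Selling price = $212
Cost price = $159
Profit = selling price - cost price:
Profit = $212 - $159 = $53

$53


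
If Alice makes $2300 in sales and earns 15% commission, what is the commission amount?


Convert rate to decimal:
15% = 0.15
Multiply by sales:
$2300 x 0.15 = $345

$345


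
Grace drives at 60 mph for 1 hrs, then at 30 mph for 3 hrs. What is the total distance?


Leg 1 distance:
60 x 1 = 60 miles
Leg 2 distance:
30 x 3 = 90 miles
Total distance:
60 + 90 = 150 miles

150 miles


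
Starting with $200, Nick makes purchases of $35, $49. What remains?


Add up expenses:
$35 + $49 = $84
Subtract from budget:
$200 - $84 = $116

$116


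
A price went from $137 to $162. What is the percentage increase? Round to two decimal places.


Find the absolute change:
|162 - 137| = 25
Divide by original and multiply by 100:
25 / 137 x 100 = 18.2481...% ≈ 18.25%

18.25%


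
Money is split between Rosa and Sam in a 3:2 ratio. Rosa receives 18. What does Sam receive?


Find the multiplier:
18 / 3 = 6
Apply to Sam's share:
2 x 6 = 12

12


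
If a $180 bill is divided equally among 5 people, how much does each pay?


Total bill: $180
Number of people: 5
Each pays: $180 / 5 = $36

$36


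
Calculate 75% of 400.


Convert percentage to decimal:
75% = 0.75
Multiply:
400 x 0.75 = 300

300


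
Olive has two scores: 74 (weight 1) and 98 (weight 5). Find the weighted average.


Weighted sum:
1 x 74 + 5 x 98 = 564
Total weight:
1 + 5 = 6
Weighted average:
564 / 6 = 94

94


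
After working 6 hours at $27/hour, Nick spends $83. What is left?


Calculate earnings:
6 x $27 = $162
Subtract spending:
$162 - $83 = $79

$79


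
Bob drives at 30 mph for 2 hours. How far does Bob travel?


Use the formula: distance = speed x time
Speed = 30 mph, Time = 2 hours
30 x 2 = 60 miles

60 miles


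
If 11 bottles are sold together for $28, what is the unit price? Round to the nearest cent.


Total cost: $28
Number of items: 11
Unit price: $28 / 11 = $2.5454... ≈ $2.55

$2.55


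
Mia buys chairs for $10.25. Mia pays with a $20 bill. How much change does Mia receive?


Start with the amount paid:
$20
Subtract the price:
$20 - $10.25 = $9.75

$9.75


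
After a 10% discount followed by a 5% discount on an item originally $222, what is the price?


First discount:
10% of $222 = $22.20
Price after first discount:
$222 - $22.20 = $199.80
Second discount:
5% of $199.80 = $9.99
Final price:
$199.80 - $9.99 = $189.81

$189.81


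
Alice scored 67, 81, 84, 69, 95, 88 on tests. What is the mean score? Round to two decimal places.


Add the scores:
67 + 81 + 84 + 69 + 95 + 88 = 484
Divide by the number of tests:
484 / 6 = 80.6666... ≈ 80.67

80.67


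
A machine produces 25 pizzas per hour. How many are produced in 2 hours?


Production rate: 25 pizzas per hour
Time: 2 hours
Total: 25 x 2 = 50 pizzas

50 pizzas


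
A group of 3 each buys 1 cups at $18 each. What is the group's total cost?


Cost per person:
1 x $18 = $18
Group total:
3 x $18 = $54

$54


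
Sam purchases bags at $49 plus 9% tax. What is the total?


Calculate the tax:
9% of $49 = $4.41
Add tax to price:
$49 + $4.41 = $53.41

$53.41


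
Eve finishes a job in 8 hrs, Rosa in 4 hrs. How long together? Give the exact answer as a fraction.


Eve's rate: 1/8 of the job per hour
Rosa's rate: 1/4 of the job per hour
Combined rate: 1/8 + 1/4 = 3/8 per hour
Time = 1 / (3/8) = 8/3 hours (≈ 2.67 hours)

8/3 hours


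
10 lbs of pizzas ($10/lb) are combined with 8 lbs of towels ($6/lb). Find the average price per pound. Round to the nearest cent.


Cost of pizzas:
10 x $10 = $100
Cost of towels:
8 x $6 = $48
Total cost: $100 + $48 = $148
Total weight: 18 lbs
Average: $148 / 18 = $8.2222... ≈ $8.22/lb

$8.22/lb


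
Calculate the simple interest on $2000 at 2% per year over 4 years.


Use the formula I = P x R x T / 100
P x R x T = 2000 x 2 x 4 = 16000
I = 16000 / 100 = $160

$160


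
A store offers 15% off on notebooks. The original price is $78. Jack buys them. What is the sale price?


Calculate the discount amount:
15% of $78 = $11.70
Subtract from original:
$78 - $11.70 = $66.30

$66.30


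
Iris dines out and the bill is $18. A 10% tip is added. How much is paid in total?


Calculate the tip:
10% of $18 = $1.80
Add tip to meal cost:
$18 + $1.80 = $19.80

$19.80


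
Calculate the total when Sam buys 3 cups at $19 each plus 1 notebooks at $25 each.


Cost of cups:
3 x $19 = $57
Cost of notebooks:
1 x $25 = $25
Add both:
$57 + $25 = $82

$82


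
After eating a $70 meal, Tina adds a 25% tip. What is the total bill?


Calculate the tip:
25% of $70 = $17.50
Add tip to meal cost:
$70 + $17.50 = $87.50

$87.50


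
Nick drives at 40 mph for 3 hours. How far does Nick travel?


Use the formula: distance = speed x time
Speed = 40 mph, Time = 3 hours
40 x 3 = 120 miles

120 miles


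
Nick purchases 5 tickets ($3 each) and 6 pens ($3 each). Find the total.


Cost of tickets:
5 x $3 = $15
Cost of pens:
6 x $3 = $18
Add both:
$15 + $18 = $33

$33


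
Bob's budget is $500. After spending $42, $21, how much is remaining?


Add up expenses:
$42 + $21 = $63
Subtract from budget:
$500 - $63 = $437

$437


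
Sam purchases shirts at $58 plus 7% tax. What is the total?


Calculate the tax:
7% of $58 = $4.06
Add tax to price:
$58 + $4.06 = $62.06

$62.06


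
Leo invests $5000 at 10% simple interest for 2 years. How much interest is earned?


Use the formula I = P x R x T / 100
P x R x T = 5000 x 10 x 2 = 100000
I = 100000 / 100 = $1000

$1000


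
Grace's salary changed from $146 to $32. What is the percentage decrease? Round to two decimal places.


Find the absolute change:
|32 - 146| = 114
Divide by original and multiply by 100:
114 / 146 x 100 = 78.0821...% ≈ 78.08%

78.08%


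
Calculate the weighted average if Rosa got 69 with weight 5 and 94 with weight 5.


Weighted sum:
5 x 69 + 5 x 94 = 815
Total weight:
5 + 5 = 10
Weighted average:
815 / 10 = 81.5

81.5


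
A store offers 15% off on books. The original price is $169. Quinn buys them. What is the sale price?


Calculate the discount amount:
15% of $169 = $25.35
Subtract from original:
$169 - $25.35 = $143.65

$143.65


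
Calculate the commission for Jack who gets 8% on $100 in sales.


Convert rate to decimal:
8% = 0.08
Multiply by sales:
$100 x 0.08 = $8

$8


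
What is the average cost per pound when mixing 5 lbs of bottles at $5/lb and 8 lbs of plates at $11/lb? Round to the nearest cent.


Cost of bottles:
5 x $5 = $25
Cost of plates:
8 x $11 = $88
Total cost: $25 + $88 = $113
Total weight: 13 lbs
Average: $113 / 13 = $8.6923... ≈ $8.69/lb

$8.69/lb


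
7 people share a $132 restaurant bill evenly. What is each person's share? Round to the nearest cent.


Total bill: $132
Number of people: 7
Each pays: $132 / 7 = $18.8571... ≈ $18.86

$18.86


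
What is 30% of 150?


Convert percentage to decimal:
30% = 0.3
Multiply:
150 x 0.3 = 45

45


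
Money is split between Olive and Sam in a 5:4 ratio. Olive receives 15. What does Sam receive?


Find the multiplier:
15 / 5 = 3
Apply to Sam's share:
4 x 3 = 12

12


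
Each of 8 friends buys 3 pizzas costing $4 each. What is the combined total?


Cost per person:
3 x $4 = $12
Group total:
8 x $12 = $96

$96


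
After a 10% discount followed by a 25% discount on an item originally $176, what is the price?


First discount:
10% of $176 = $17.60
Price after first discount:
$176 - $17.60 = $158.40
Second discount:
25% of $158.40 = $39.60
Final price:
$158.40 - $39.60 = $118.80

$118.80


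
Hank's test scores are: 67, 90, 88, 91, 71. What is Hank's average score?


Add the scores:
67 + 90 + 88 + 91 + 71 = 407
Divide by the number of tests:
407 / 5 = 81.4

81.4


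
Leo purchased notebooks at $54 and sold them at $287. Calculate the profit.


Selling price = $287
Cost price = $54
Profit = selling price - cost price:
Profit = $287 - $54 = $233

$233


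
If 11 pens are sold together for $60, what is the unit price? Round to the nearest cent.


Total cost: $60
Number of items: 11
Unit price: $60 / 11 = $5.4545... ≈ $5.45

$5.45


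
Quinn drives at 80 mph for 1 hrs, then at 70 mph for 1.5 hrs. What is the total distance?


Leg 1 distance:
80 x 1 = 80 miles
Leg 2 distance:
70 x 1.5 = 105 miles
Total distance:
80 + 105 = 185 miles

185 miles


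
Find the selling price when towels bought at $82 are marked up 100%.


Calculate the markup amount:
100% of $82 = $82
Add to cost:
$82 + $82 = $164

$164


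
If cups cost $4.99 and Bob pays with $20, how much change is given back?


Start with the amount paid:
$20
Subtract the price:
$20 - $4.99 = $15.01

$15.01


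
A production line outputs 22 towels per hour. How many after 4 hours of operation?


Production rate: 22 towels per hour
Time: 4 hours
Total: 22 x 4 = 88 towels

88 towels


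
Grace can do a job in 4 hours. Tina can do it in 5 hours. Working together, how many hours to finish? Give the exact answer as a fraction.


Grace's rate: 1/4 of the job per hour
Tina's rate: 1/5 of the job per hour
Combined rate: 1/4 + 1/5 = 9/20 per hour
Time = 1 / (9/20) = 20/9 hours (≈ 2.22 hours)

20/9 hours
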